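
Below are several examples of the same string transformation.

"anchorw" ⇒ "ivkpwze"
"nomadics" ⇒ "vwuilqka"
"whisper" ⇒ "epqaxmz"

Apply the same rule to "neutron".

The transformation: shift every letter 8 places forward in the alphabet (wrapping around).
"neutron" → "vmcbzwv".

vmcbzwv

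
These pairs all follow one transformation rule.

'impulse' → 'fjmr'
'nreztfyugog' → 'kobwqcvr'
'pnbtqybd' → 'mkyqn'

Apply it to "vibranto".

sfyox

Each output is the input with this applied: delete the last 3 characters, then shift every letter 3 places backward in the alphabet (wrapping around).
So "vibranto" becomes "sfyox".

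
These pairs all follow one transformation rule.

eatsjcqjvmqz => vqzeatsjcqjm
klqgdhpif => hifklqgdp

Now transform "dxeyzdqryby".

rbydxeyzdqy

The transformation: move the last 3 characters to the front (rotate right by 3), then swap the first and last characters.
Working it through for "dxeyzdqryby": intermediate "ybydxeyzdqr", final "rbydxeyzdqy".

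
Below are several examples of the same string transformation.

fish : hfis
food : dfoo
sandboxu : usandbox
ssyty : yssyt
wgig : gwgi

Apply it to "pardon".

Rule — move the last character to the front.
Applying that to "pardon" gives "npardo".

npardo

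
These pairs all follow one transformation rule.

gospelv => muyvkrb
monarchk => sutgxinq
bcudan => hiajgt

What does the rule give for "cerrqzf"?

What's happening: shift every letter 6 places forward in the alphabet (wrapping around).
"cerrqzf" → "ikxxwfl".

ikxxwfl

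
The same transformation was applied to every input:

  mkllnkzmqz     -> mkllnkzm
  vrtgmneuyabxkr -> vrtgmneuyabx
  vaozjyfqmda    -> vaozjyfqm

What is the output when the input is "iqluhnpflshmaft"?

iqluhnpflshma

Looking at the pairs, the operation is to delete the last 2 characters.
So "iqluhnpflshmaft" becomes "iqluhnpflshma".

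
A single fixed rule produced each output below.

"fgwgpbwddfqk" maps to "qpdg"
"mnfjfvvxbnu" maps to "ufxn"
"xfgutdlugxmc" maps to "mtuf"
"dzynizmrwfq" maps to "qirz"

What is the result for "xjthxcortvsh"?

sxrj

Rule — keep one character in every 3, starting at position 2 (positions 2nd, 5th, 8th, ...), then swap the first and last characters.
Applying both steps to "xjthxcortvsh": "jxrs", then "sxrj".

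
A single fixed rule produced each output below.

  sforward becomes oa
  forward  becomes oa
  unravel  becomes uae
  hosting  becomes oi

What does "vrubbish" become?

ui

The transformation: keep only the vowels.
Applying that to "vrubbish" gives "ui".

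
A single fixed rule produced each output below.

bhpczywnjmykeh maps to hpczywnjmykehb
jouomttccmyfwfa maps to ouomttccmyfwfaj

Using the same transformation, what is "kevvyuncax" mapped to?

evvyuncaxk

The transformation: move the first character to the end.
"kevvyuncax" → "evvyuncaxk".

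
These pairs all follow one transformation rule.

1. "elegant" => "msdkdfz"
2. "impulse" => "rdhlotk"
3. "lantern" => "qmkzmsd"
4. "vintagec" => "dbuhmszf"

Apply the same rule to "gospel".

The rule is to move the last 2 characters to the front (rotate right by 2), then shift every letter 1 place backward in the alphabet (wrapping around).
"gospel" → "elgosp" → "dkfnro".

dkfnro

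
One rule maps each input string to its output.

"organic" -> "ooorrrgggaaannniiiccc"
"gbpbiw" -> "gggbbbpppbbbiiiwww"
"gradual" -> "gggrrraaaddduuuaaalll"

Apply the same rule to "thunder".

Rule — repeat every character 3 times.
"thunder" → "ttthhhuuunnndddeeerrr".

ttthhhuuunnndddeeerrr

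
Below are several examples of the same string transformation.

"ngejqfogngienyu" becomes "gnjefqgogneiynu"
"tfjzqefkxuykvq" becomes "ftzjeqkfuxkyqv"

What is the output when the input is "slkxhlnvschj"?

lsxklhvncsjh

What's happening: swap each adjacent pair of characters (1↔2, 3↔4, ...).
"slkxhlnvschj" → "lsxklhvncsjh".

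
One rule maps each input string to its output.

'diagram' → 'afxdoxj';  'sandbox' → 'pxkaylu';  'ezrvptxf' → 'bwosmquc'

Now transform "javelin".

Rule — shift every letter 3 places backward in the alphabet (wrapping around).
"javelin" → "gxsbifk".

gxsbifk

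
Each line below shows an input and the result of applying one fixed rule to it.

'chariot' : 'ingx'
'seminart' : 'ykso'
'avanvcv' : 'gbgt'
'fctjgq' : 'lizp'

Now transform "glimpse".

The transformation: shift every letter 6 places forward in the alphabet (wrapping around), then keep only the first 4 characters.
Working it through for "glimpse": intermediate "mrosvyk", final "mros".

mros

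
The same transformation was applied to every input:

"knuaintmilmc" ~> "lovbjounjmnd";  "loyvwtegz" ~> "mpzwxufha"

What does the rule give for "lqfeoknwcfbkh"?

mrgfploxdgcli

What's happening: shift every letter 1 place forward in the alphabet (wrapping around).
Doing the same to "lqfeoknwcfbkh": "mrgfploxdgcli".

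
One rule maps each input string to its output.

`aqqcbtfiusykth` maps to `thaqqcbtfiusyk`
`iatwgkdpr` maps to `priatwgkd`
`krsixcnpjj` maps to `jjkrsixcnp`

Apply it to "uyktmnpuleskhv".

What's happening: move the last 2 characters to the front (rotate right by 2).
"uyktmnpuleskhv" → "hvuyktmnpulesk".

hvuyktmnpulesk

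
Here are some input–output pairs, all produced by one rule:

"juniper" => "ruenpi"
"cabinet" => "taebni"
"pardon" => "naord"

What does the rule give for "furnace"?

eucran

Each output is the input with this applied: take characters alternately from the front and the back (1st, last, 2nd, 2nd-last, ...), then delete the first character.
Starting from "furnace": after the first operation, "feucran"; after the second, "eucran".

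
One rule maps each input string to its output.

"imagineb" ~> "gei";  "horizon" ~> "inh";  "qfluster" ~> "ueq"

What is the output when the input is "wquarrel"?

aew

Rule — keep one character in every 3, starting at position 1 (positions 1st, 4th, 7th, ...), then move the first character to the end.
For "wquarrel", step one produces "wae"; step two turns that into "aew".
(Check on "imagineb": → "ige" → "gei" ✓)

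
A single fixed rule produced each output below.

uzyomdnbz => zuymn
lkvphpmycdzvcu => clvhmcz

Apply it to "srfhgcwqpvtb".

In each case the input is transformed by: keep every other character starting from the first (positions 1st, 3rd, 5th, ...), then move the last character to the front.
For "srfhgcwqpvtb", step one produces "sfgwpt"; step two turns that into "tsfgwp".

tsfgwp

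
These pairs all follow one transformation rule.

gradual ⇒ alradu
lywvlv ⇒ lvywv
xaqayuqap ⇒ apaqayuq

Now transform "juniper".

Rule — delete the first character, then move the last 2 characters to the front (rotate right by 2).
For "juniper", step one produces "uniper"; step two turns that into "erunip".

erunip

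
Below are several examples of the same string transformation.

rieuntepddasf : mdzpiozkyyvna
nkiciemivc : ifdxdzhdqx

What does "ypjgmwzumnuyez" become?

Rule — shift every letter 5 places backward in the alphabet (wrapping around).
Doing the same to "ypjgmwzumnuyez": "tkebhruphiptzu".

tkebhruphiptzu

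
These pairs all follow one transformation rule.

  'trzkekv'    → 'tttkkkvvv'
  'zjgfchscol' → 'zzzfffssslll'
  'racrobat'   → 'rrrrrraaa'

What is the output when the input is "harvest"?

The transformation: keep one character in every 3, starting at position 1 (positions 1st, 4th, 7th, ...), then repeat every character 3 times.
For "harvest", step one produces "hvt"; step two turns that into "hhhvvvttt".

hhhvvvttt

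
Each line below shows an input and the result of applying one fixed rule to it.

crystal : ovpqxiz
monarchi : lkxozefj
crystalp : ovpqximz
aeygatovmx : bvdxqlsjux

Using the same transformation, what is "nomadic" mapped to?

What's happening: shift every letter 3 places backward in the alphabet (wrapping around), then move the first character to the end.
"nomadic" → "ljxafzk".
(Check on "monarchi": → "jlkxozef" → "lkxozefj" ✓)

ljxafzk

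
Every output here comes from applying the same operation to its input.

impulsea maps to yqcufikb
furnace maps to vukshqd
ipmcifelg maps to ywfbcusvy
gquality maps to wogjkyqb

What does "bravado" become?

rehtqql

The pattern: shift every letter 10 places backward in the alphabet (wrapping around), then take characters alternately from the front and the back (1st, last, 2nd, 2nd-last, ...).
Working it through for "bravado": intermediate "rhqlqte", final "rehtqql".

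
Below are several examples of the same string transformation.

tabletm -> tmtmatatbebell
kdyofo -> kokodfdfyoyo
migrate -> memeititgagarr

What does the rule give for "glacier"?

grgrleleaiaicc

Looking at the pairs, the operation is to double every character, then take characters alternately from the front and the back (1st, last, 2nd, 2nd-last, ...).
For "glacier", step one produces "ggllaacciieerr"; step two turns that into "grgrleleaiaicc".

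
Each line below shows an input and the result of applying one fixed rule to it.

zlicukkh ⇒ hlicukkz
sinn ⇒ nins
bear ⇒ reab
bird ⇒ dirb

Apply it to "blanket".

tlankeb

Each output is the input with this applied: swap the first and last characters.
Applying that to "blanket" gives "tlankeb".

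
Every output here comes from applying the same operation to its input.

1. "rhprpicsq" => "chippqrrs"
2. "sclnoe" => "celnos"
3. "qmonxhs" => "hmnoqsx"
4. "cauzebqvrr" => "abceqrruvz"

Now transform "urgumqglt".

Rule — sort the characters into alphabetical order.
For "urgumqglt" the result is "gglmqrtuu".

gglmqrtuu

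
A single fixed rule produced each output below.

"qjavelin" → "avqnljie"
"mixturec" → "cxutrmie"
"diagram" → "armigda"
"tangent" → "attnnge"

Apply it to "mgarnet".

The pattern: sort the characters into reverse alphabetical order, then move the last character to the front.
"mgarnet" → "trnmgea" → "atrnmge".

atrnmge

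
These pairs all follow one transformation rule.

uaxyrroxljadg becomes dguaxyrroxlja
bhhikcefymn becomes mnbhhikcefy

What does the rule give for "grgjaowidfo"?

fogrgjaowid

The transformation: move the last 2 characters to the front (rotate right by 2).
"grgjaowidfo" → "fogrgjaowid".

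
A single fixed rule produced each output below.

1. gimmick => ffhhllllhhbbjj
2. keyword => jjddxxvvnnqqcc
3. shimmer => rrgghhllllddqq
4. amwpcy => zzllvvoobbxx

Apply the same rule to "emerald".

ddllddqqzzkkcc

What's happening: shift every letter 1 place backward in the alphabet (wrapping around), then double every character.
For "emerald" the result is "ddllddqqzzkkcc".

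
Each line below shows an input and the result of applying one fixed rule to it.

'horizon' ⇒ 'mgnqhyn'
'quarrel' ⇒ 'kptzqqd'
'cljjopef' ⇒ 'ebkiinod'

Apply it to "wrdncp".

Looking at the pairs, the operation is to move the last character to the front, then shift every letter 1 place backward in the alphabet (wrapping around).
Starting from "wrdncp": after the first operation, "pwrdnc"; after the second, "ovqcmb".

ovqcmb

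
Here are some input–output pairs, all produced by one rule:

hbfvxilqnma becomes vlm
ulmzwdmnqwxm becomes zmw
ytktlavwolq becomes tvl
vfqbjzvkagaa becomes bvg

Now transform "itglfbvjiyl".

The pattern: delete the first 3 characters, then keep one character in every 3, starting at position 1 (positions 1st, 4th, 7th, ...).
Working it through for "itglfbvjiyl": intermediate "lfbvjiyl", final "lvy".

lvy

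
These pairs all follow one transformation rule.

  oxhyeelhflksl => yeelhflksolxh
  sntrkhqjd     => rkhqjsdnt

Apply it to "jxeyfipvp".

The rule is to swap the first and last characters, then move the first 3 characters to the end (rotate left by 3).
"jxeyfipvp" → "pxeyfipvj" → "yfipvjpxe".

yfipvjpxe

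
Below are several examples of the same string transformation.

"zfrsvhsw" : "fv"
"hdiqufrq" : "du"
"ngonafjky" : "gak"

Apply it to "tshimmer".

sm

The pattern: delete the last character, then keep one character in every 3, starting at position 2 (positions 2nd, 5th, 8th, ...).
Applying both steps to "tshimmer": "tshimme", then "sm".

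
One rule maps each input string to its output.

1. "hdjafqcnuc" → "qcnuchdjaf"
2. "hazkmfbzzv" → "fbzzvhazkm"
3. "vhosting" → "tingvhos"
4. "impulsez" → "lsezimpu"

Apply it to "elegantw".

The pattern: swap the front and back halves of the string.
Applying that to "elegantw" gives "antweleg".

antweleg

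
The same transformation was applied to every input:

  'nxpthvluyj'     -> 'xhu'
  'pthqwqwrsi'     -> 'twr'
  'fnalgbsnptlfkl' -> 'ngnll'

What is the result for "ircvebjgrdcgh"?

Looking at the pairs, the operation is to keep one character in every 3, starting at position 2 (positions 2nd, 5th, 8th, ...).
"ircvebjgrdcgh" → "regc".

regc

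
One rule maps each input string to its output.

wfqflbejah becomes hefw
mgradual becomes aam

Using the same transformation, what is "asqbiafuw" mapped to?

The pattern: keep one character in every 3, starting at position 1 (positions 1st, 4th, 7th, ...), then reverse the string.
"asqbiafuw" → "abf" → "fba".

fba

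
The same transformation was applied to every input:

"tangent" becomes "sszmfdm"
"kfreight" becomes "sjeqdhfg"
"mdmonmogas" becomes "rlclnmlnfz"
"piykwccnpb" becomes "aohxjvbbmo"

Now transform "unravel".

ktmqzud

The rule is to shift every letter 1 place backward in the alphabet (wrapping around), then move the last character to the front.
Applying both steps to "unravel": "tmqzudk", then "ktmqzud".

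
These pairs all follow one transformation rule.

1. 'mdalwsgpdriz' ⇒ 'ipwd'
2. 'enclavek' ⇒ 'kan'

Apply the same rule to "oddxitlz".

zid

The pattern: keep one character in every 3, starting at position 2 (positions 2nd, 5th, 8th, ...), then reverse the string.
For "oddxitlz", step one produces "diz"; step two turns that into "zid".
(Check on "enclavek": → "nak" → "kan" ✓)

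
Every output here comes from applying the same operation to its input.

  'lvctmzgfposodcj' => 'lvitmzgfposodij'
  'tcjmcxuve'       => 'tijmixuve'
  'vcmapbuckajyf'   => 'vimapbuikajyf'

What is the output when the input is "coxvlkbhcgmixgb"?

ioxvlkbhigmixgb

What's happening: replace every "c" with "i".
So "coxvlkbhcgmixgb" becomes "ioxvlkbhigmixgb".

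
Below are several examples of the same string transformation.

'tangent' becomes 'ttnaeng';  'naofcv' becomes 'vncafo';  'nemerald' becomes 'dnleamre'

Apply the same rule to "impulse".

eismlpu

In each case the input is transformed by: take characters alternately from the front and the back (1st, last, 2nd, 2nd-last, ...), then swap each adjacent pair of characters (1↔2, 3↔4, ...).
Working it through for "impulse": intermediate "iemsplu", final "eismlpu".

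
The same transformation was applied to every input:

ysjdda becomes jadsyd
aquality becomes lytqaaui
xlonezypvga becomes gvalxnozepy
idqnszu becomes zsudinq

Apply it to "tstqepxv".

Looking at the pairs, the operation is to swap each adjacent pair of characters (1↔2, 3↔4, ...), then move the last 3 characters to the front (rotate right by 3).
Doing the same to "tstqepxv": "evxstqtp".
(Check on "xlonezypvga": → "lxnozepygva" → "gvalxnozepy" ✓)

evxstqtp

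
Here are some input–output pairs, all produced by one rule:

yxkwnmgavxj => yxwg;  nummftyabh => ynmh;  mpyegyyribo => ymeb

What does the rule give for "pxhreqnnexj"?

xrpn

The pattern: keep one character in every 3, starting at position 1 (positions 1st, 4th, 7th, ...), then sort the characters into reverse alphabetical order.
So "pxhreqnnexj" becomes "xrpn".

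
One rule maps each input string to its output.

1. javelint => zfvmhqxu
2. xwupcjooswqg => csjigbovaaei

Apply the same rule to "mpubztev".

qhybgnlf

Rule — shift every letter 12 places forward in the alphabet (wrapping around), then move the last 2 characters to the front (rotate right by 2).
Working it through for "mpubztev": intermediate "ybgnlfqh", final "qhybgnlf".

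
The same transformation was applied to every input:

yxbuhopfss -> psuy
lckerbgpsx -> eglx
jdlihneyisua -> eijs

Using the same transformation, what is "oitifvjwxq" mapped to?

ijoq

What's happening: keep one character in every 3, starting at position 1 (positions 1st, 4th, 7th, ...), then sort the characters into alphabetical order.
"oitifvjwxq" → "oijq" → "ijoq".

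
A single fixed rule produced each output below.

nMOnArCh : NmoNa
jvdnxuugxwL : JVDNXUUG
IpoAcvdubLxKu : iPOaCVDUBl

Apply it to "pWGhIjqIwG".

In each case the input is transformed by: flip the case of every letter, then delete the last 3 characters.
Working it through for "pWGhIjqIwG": intermediate "PwgHiJQiWg", final "PwgHiJQ".

PwgHiJQ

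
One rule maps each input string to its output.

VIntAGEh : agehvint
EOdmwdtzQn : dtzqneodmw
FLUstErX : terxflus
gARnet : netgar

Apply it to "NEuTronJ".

In each case the input is transformed by: swap the front and back halves of the string, then convert every letter to lowercase.
"NEuTronJ" → "ronJNEuT" → "ronjneut".
(Check on "VIntAGEh": → "AGEhVInt" → "agehvint" ✓)

ronjneut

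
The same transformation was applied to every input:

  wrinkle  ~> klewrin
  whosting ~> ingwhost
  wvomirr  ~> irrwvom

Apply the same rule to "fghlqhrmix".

Looking at the pairs, the operation is to move the last 3 characters to the front (rotate right by 3).
So "fghlqhrmix" becomes "mixfghlqhr".

mixfghlqhr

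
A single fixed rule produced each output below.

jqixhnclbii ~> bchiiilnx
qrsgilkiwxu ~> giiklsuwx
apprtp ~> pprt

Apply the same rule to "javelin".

eilnv

The transformation: delete the first 2 characters, then sort the characters into alphabetical order.
Starting from "javelin": after the first operation, "velin"; after the second, "eilnv".
(Check on "apprtp": → "prtp" → "pprt" ✓)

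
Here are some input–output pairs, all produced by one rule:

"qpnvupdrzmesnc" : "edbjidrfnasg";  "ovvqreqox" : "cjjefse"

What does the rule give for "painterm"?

The rule is to delete the last 2 characters, then shift every letter 12 places backward in the alphabet (wrapping around).
"painterm" → "painte" → "dowbhs".

dowbhs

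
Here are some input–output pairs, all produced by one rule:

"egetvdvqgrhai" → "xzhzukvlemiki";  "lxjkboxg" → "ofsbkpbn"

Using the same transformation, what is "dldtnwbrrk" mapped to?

xrafvvohph

In each case the input is transformed by: move the first 3 characters to the end (rotate left by 3), then shift every letter 4 places forward in the alphabet (wrapping around).
Doing the same to "dldtnwbrrk": "xrafvvohph".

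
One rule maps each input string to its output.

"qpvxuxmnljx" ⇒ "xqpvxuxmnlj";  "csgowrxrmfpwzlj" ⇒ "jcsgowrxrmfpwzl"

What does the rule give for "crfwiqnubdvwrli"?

The pattern: move the last character to the front.
So "crfwiqnubdvwrli" becomes "icrfwiqnubdvwrl".

icrfwiqnubdvwrl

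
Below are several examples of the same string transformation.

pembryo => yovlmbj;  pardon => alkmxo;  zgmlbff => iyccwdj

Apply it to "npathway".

qetxvkmx

The transformation: move the first 3 characters to the end (rotate left by 3), then shift every letter 3 places backward in the alphabet (wrapping around).
On "npathway": the first step gives "thwaynpa", and the second then gives "qetxvkmx".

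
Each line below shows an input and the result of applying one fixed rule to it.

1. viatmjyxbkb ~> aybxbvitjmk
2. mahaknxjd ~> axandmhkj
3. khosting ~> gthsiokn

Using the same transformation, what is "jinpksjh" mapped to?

Rule — sort the characters into alphabetical order, then take characters alternately from the front and the back (1st, last, 2nd, 2nd-last, ...).
Starting from "jinpksjh": after the first operation, "hijjknps"; after the second, "hsipjnjk".

hsipjnjk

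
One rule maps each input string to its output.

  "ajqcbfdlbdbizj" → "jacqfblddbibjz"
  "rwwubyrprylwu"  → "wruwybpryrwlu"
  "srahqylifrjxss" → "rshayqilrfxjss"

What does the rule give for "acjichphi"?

The transformation: swap each adjacent pair of characters (1↔2, 3↔4, ...).
On "acjichphi" that produces "caijhchpi".

caijhchpi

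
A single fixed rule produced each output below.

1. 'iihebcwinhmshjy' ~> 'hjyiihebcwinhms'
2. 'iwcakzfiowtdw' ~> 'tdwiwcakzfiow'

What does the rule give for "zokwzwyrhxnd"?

xndzokwzwyrh

The pattern: move the last 3 characters to the front (rotate right by 3).
"zokwzwyrhxnd" → "xndzokwzwyrh".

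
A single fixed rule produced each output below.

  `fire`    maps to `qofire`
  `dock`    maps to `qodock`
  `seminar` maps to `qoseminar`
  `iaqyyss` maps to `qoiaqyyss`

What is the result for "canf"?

qocanf

The transformation: prepend "qo".
Doing the same to "canf": "qocanf".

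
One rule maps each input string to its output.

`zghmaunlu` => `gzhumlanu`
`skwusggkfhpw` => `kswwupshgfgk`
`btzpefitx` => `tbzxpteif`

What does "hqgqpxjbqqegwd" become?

The transformation: move the first character to the end, then take characters alternately from the front and the back (1st, last, 2nd, 2nd-last, ...).
Applying both steps to "hqgqpxjbqqegwd": "qgqpxjbqqegwdh", then "qhgdqwpgxejqbq".

qhgdqwpgxejqbq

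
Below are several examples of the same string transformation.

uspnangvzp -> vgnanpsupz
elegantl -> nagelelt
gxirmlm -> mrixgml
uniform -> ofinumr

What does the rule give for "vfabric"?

Each output is the input with this applied: reverse the string, then move the first 2 characters to the end (rotate left by 2).
For "vfabric", step one produces "cirbafv"; step two turns that into "rbafvci".

rbafvci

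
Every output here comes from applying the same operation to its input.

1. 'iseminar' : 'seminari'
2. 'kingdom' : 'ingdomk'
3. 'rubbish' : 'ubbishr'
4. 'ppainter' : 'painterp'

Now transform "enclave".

The pattern: move the first character to the end.
So "enclave" becomes "nclavee".

nclavee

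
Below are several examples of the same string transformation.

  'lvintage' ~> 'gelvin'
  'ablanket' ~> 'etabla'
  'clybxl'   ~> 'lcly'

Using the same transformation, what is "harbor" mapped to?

rhar

What's happening: swap the front and back halves of the string, then delete the first 2 characters.
So "harbor" becomes "rhar".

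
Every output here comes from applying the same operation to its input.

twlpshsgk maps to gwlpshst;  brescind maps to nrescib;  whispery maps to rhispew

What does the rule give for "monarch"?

conarm

The pattern: delete the last character, then swap the first and last characters.
Working it through for "monarch": intermediate "monarc", final "conarm".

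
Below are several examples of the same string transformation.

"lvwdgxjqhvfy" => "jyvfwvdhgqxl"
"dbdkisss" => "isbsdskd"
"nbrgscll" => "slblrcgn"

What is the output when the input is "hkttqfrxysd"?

fdkstytxqrh

In each case the input is transformed by: take characters alternately from the front and the back (1st, last, 2nd, 2nd-last, ...), then swap the first and last characters.
Working it through for "hkttqfrxysd": intermediate "hdkstytxqrf", final "fdkstytxqrh".
(Check on "dbdkisss": → "dsbsdski" → "isbsdskd" ✓)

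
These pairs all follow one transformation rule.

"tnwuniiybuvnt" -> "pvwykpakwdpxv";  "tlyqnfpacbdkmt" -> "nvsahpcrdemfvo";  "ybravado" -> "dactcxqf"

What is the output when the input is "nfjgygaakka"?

Looking at the pairs, the operation is to swap each adjacent pair of characters (1↔2, 3↔4, ...), then shift every letter 2 places forward in the alphabet (wrapping around).
So "nfjgygaakka" becomes "hpiliaccmmc".

hpiliaccmmc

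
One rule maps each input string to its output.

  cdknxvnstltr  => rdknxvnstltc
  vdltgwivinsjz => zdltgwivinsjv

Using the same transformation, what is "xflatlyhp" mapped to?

pflatlyhx

The pattern: swap the first and last characters.
"xflatlyhp" → "pflatlyhx".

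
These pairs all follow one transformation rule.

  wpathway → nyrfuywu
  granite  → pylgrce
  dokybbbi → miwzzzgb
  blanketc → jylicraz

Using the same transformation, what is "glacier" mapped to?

The transformation: move the first character to the end, then shift every letter 2 places backward in the alphabet (wrapping around).
"glacier" → "jyagcpe".

jyagcpe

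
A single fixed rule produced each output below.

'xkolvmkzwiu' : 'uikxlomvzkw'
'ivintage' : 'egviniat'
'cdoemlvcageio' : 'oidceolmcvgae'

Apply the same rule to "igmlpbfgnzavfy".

The transformation: move the last 2 characters to the front (rotate right by 2), then swap each adjacent pair of characters (1↔2, 3↔4, ...).
"igmlpbfgnzavfy" → "fyigmlpbfgnzav" → "yfgilmbpgfznva".

yfgilmbpgfznva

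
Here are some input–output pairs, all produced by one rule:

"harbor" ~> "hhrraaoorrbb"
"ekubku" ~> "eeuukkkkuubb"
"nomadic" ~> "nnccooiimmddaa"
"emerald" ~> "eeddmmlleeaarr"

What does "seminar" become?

The rule is to take characters alternately from the front and the back (1st, last, 2nd, 2nd-last, ...), then double every character.
Applying both steps to "seminar": "sreamni", then "ssrreeaammnnii".

ssrreeaammnnii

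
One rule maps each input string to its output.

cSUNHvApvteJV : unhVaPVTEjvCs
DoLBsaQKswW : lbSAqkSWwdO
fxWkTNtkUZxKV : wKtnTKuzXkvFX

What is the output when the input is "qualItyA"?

Each output is the input with this applied: move the first 2 characters to the end (rotate left by 2), then flip the case of every letter.
For "qualItyA" the result is "ALiTYaQU".

ALiTYaQU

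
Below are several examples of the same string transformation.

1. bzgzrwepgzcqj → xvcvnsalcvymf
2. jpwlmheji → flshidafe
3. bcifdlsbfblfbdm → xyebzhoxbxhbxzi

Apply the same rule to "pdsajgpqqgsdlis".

Each output is the input with this applied: shift every letter 4 places backward in the alphabet (wrapping around).
Applying that to "pdsajgpqqgsdlis" gives "lzowfclmmcozheo".

lzowfclmmcozheo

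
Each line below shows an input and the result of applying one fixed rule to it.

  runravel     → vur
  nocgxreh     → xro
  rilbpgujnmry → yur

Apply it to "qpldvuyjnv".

The transformation: sort the characters into reverse alphabetical order, then keep only the first 3 characters.
Working it through for "qpldvuyjnv": intermediate "yvvuqpnljd", final "yvv".
(Check on "nocgxreh": → "xronhgec" → "xro" ✓)

yvv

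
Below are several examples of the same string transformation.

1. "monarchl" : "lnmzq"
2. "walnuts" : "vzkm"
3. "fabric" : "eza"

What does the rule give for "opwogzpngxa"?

Looking at the pairs, the operation is to delete the last 3 characters, then shift every letter 1 place backward in the alphabet (wrapping around).
On "opwogzpngxa": the first step gives "opwogzpn", and the second then gives "novnfyom".

novnfyom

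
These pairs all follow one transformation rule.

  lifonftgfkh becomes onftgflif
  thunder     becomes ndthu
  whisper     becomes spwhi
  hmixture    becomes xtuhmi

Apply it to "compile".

picom

Looking at the pairs, the operation is to delete the last 2 characters, then move the first 3 characters to the end (rotate left by 3).
Working it through for "compile": intermediate "compi", final "picom".
(Check on "hmixture": → "hmixtu" → "xtuhmi" ✓)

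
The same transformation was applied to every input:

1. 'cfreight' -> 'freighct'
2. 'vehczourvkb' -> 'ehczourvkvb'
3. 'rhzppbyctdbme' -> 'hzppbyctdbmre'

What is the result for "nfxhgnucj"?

fxhgnucnj

The transformation: swap the first and last characters, then move the first character to the end.
Starting from "nfxhgnucj": after the first operation, "jfxhgnucn"; after the second, "fxhgnucnj".
(Check on "vehczourvkb": → "behczourvkv" → "ehczourvkvb" ✓)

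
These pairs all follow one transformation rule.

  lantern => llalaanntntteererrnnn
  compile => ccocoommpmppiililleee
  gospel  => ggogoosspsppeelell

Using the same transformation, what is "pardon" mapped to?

ppapaarrdrddoononn

In each case the input is transformed by: repeat every character 3 times, then swap each adjacent pair of characters (1↔2, 3↔4, ...).
Working it through for "pardon": intermediate "pppaaarrrdddooonnn", final "ppapaarrdrddoononn".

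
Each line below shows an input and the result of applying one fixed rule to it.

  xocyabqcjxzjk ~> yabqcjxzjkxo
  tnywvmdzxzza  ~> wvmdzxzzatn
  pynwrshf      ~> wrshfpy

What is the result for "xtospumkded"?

Rule — move the first 2 characters to the end (rotate left by 2), then delete the first character.
Working it through for "xtospumkded": intermediate "ospumkdedxt", final "spumkdedxt".
(Check on "xocyabqcjxzjk": → "cyabqcjxzjkxo" → "yabqcjxzjkxo" ✓)

spumkdedxt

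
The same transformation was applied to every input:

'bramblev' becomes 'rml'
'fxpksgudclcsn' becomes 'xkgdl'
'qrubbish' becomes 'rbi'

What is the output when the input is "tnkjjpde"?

The transformation: delete the last 2 characters, then keep every other character starting from the second (positions 2nd, 4th, 6th, ...).
Working it through for "tnkjjpde": intermediate "tnkjjp", final "njp".
(Check on "qrubbish": → "qrubbi" → "rbi" ✓)

njp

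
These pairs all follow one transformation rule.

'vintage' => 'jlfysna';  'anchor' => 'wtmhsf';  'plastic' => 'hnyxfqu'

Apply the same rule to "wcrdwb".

gbiwhb

What's happening: shift every letter 5 places forward in the alphabet (wrapping around), then reverse the string.
"wcrdwb" → "bhwibg" → "gbiwhb".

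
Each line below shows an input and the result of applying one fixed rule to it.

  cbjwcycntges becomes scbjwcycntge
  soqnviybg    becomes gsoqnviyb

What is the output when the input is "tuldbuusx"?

xtuldbuus

The transformation: move the last character to the front.
Doing the same to "tuldbuusx": "xtuldbuus".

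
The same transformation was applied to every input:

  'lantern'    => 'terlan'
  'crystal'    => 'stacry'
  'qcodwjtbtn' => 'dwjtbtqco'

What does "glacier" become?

In each case the input is transformed by: delete the last character, then move the first 3 characters to the end (rotate left by 3).
"glacier" → "glacie" → "ciegla".

ciegla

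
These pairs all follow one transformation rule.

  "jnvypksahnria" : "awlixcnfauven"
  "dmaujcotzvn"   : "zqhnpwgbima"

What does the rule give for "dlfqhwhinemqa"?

Looking at the pairs, the operation is to swap each adjacent pair of characters (1↔2, 3↔4, ...), then shift every letter 13 places forward in the alphabet (wrapping around) — i.e. ROT13.
Working it through for "dlfqhwhinemqa": intermediate "ldqfwhihenqma", final "yqdsjuvuradzn".

yqdsjuvuradzn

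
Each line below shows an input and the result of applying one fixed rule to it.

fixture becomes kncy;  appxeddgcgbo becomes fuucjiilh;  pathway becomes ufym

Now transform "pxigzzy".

ucnl

Each output is the input with this applied: shift every letter 5 places forward in the alphabet (wrapping around), then delete the last 3 characters.
"pxigzzy" → "ucnleed" → "ucnl".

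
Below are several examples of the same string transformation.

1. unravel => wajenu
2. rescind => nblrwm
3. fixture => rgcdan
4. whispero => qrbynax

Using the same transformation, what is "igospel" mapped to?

The pattern: delete the first character, then shift every letter 9 places forward in the alphabet (wrapping around).
On "igospel": the first step gives "gospel", and the second then gives "pxbynu".

pxbynu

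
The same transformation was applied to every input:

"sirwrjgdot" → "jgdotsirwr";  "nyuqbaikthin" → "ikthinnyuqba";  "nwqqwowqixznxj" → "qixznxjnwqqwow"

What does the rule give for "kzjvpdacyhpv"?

Each output is the input with this applied: swap the front and back halves of the string.
Applying that to "kzjvpdacyhpv" gives "acyhpvkzjvpd".

acyhpvkzjvpd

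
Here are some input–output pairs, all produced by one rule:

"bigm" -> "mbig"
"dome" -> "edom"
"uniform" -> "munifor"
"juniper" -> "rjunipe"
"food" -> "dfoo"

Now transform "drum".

mdru

The rule is to move the last character to the front.
For "drum" the result is "mdru".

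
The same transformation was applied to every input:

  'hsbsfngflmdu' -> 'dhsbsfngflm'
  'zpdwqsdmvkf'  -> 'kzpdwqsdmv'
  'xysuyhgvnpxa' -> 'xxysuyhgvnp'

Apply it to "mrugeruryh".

What's happening: delete the last character, then move the last character to the front.
For "mrugeruryh", step one produces "mrugerury"; step two turns that into "ymrugerur".

ymrugerur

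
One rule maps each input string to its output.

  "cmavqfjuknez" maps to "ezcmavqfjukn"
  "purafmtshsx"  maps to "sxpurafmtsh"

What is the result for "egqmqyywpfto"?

toegqmqyywpf

Rule — move the last 2 characters to the front (rotate right by 2).
Applying that to "egqmqyywpfto" gives "toegqmqyywpf".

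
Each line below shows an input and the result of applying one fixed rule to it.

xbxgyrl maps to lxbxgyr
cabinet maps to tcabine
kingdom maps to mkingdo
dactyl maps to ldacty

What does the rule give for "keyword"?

dkeywor

The pattern: move the last character to the front.
Applying that to "keyword" gives "dkeywor".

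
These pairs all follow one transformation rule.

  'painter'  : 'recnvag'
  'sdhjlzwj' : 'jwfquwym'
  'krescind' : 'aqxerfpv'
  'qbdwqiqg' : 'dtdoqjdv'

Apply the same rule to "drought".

In each case the input is transformed by: move the last 2 characters to the front (rotate right by 2), then shift every letter 13 places forward in the alphabet (wrapping around) — i.e. ROT13.
For "drought", step one produces "htdroug"; step two turns that into "ugqebht".

ugqebht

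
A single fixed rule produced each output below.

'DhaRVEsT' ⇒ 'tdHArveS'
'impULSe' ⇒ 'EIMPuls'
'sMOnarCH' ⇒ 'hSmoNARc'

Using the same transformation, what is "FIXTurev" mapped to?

VfixtURE

What's happening: flip the case of every letter, then move the last character to the front.
Starting from "FIXTurev": after the first operation, "fixtUREV"; after the second, "VfixtURE".
(Check on "impULSe": → "IMPulsE" → "EIMPuls" ✓)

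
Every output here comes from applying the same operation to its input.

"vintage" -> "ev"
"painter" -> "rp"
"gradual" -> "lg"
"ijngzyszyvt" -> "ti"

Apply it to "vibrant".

The transformation: move the last character to the front, then keep only the first 2 characters.
Applying both steps to "vibrant": "tvibran", then "tv".

tv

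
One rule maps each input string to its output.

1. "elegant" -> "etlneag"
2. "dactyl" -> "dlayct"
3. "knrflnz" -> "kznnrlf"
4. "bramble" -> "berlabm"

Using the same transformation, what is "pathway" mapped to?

pyaatwh

The transformation: take characters alternately from the front and the back (1st, last, 2nd, 2nd-last, ...).
For "pathway" the result is "pyaatwh".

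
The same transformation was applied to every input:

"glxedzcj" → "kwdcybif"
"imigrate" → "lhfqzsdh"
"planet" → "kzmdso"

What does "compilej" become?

The pattern: move the first character to the end, then shift every letter 1 place backward in the alphabet (wrapping around).
"compilej" → "nlohkdib".

nlohkdib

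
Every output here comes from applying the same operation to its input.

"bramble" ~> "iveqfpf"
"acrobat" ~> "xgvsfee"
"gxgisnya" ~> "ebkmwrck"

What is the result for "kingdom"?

qmrkhso

Looking at the pairs, the operation is to shift every letter 4 places forward in the alphabet (wrapping around), then swap the first and last characters.
Applying that to "kingdom" gives "qmrkhso".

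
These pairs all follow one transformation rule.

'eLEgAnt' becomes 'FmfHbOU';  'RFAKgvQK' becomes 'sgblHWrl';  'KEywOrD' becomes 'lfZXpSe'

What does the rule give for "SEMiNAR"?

The pattern: flip the case of every letter, then shift every letter 1 place forward in the alphabet (wrapping around).
Working it through for "SEMiNAR": intermediate "semInar", final "tfnJobs".

tfnJobs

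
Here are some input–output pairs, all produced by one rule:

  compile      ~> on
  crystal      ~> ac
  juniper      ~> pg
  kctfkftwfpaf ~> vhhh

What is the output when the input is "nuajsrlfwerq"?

The pattern: keep one character in every 3, starting at position 3 (positions 3rd, 6th, 9th, ...), then shift every letter 2 places forward in the alphabet (wrapping around).
Applying both steps to "nuajsrlfwerq": "arwq", then "ctys".
(Check on "kctfkftwfpaf": → "tfff" → "vhhh" ✓)

ctys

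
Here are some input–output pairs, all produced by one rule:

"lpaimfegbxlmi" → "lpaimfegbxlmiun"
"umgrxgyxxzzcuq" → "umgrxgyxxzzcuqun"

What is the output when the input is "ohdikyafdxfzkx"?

ohdikyafdxfzkxun

In each case the input is transformed by: append "un".
Applying that to "ohdikyafdxfzkx" gives "ohdikyafdxfzkxun".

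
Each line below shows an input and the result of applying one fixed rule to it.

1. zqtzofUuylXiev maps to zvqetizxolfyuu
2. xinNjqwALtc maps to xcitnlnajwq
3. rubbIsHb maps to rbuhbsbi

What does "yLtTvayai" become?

In each case the input is transformed by: take characters alternately from the front and the back (1st, last, 2nd, 2nd-last, ...), then convert every letter to lowercase.
Doing the same to "yLtTvayai": "yilatytav".

yilatytav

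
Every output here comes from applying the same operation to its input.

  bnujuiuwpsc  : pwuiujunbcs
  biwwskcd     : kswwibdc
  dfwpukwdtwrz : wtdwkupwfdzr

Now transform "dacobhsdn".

The transformation: move the last 2 characters to the front (rotate right by 2), then reverse the string.
For "dacobhsdn", step one produces "dndacobhs"; step two turns that into "shbocadnd".

shbocadnd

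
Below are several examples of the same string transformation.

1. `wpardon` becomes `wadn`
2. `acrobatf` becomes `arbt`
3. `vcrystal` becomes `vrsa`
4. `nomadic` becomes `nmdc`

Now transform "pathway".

ptwy

The pattern: keep every other character starting from the first (positions 1st, 3rd, 5th, ...).
So "pathway" becomes "ptwy".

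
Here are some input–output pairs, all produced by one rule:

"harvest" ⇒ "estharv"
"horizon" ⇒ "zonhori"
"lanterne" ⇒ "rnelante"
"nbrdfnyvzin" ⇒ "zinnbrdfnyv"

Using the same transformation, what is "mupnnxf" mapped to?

nxfmupn

The transformation: move the last 3 characters to the front (rotate right by 3).
For "mupnnxf" the result is "nxfmupn".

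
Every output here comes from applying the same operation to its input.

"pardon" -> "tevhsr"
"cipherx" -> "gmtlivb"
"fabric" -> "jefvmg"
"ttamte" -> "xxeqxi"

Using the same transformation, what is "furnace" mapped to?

In each case the input is transformed by: shift every letter 4 places forward in the alphabet (wrapping around).
Applying that to "furnace" gives "jyvregi".

jyvregi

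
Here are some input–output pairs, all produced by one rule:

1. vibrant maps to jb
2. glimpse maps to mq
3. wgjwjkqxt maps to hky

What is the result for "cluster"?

Each output is the input with this applied: keep one character in every 3, starting at position 2 (positions 2nd, 5th, 8th, ...), then shift every letter 1 place forward in the alphabet (wrapping around).
Applying both steps to "cluster": "lt", then "mu".

mu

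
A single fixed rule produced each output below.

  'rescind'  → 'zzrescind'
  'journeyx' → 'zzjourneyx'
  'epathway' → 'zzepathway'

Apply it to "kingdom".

zzkingdom

The pattern: prepend "zz".
Applying that to "kingdom" gives "zzkingdom".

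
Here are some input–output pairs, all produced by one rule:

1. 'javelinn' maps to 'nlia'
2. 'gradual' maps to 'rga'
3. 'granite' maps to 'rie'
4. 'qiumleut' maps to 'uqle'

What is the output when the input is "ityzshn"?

ysi

In each case the input is transformed by: sort the characters into reverse alphabetical order, then keep every other character starting from the second (positions 2nd, 4th, 6th, ...).
For "ityzshn", step one produces "zytsnih"; step two turns that into "ysi".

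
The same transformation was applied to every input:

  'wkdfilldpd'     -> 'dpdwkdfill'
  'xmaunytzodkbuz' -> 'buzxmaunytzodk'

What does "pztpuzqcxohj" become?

ohjpztpuzqcx

The pattern: move the last 3 characters to the front (rotate right by 3).
For "pztpuzqcxohj" the result is "ohjpztpuzqcx".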